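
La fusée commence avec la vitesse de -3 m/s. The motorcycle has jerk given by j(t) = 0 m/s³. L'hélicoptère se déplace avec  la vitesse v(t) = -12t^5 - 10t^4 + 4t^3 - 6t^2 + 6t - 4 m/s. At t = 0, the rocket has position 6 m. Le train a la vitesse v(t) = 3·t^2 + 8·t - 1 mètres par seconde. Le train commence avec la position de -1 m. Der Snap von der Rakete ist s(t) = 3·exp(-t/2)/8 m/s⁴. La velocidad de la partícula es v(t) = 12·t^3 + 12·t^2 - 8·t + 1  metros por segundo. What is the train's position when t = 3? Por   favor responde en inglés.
To find the answer, we compute 1 antiderivative of v(t) = 3·t^2 + 8·t - 1. The antiderivative of velocity, with x(0) = -1, gives position: x(t) = t^3 + 4·t^2 - t - 1. We have position x(t) = t^3 + 4·t^2 - t - 1. Substituting t = 3: x(3) = 59.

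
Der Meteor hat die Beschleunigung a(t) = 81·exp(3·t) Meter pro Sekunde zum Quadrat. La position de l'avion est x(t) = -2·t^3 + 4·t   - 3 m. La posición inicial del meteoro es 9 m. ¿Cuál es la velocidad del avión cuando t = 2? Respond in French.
En partant de la position x(t) = -2·t^3 + 4·t - 3, nous prenons 1 dérivée. En prenant d/dt de x(t), nous trouvons v(t) = 4 - 6·t^2. En utilisant v(t) = 4 - 6·t^2 et en substituant t = 2, nous trouvons v = -20.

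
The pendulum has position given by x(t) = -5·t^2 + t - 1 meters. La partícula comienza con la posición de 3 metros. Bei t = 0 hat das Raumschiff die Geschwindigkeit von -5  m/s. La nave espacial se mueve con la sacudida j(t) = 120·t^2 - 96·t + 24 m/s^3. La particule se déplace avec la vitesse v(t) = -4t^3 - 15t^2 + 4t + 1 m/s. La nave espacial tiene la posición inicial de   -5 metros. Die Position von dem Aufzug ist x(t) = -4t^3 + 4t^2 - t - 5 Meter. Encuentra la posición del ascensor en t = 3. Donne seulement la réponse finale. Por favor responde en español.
La posición en t = 3 es x = -80.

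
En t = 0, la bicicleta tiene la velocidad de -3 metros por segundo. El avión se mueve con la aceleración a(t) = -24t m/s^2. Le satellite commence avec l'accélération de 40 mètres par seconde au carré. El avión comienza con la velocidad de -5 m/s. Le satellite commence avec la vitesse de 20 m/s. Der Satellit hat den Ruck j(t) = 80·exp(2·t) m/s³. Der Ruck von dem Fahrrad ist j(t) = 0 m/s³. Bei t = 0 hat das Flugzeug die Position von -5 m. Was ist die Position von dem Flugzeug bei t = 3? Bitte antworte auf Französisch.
Nous devons trouver la primitive de notre équation de l'accélération a(t) = -24·t 2 fois. La primitive de l'accélération est la vitesse. En utilisant v(0) = -5, nous obtenons v(t) = -12·t^2 - 5. La primitive de la vitesse est la position. En utilisant x(0) = -5, nous obtenons x(t) = -4·t^3 - 5·t - 5. En utilisant x(t) = -4·t^3 - 5·t - 5 et en substituant t = 3, nous trouvons x = -128.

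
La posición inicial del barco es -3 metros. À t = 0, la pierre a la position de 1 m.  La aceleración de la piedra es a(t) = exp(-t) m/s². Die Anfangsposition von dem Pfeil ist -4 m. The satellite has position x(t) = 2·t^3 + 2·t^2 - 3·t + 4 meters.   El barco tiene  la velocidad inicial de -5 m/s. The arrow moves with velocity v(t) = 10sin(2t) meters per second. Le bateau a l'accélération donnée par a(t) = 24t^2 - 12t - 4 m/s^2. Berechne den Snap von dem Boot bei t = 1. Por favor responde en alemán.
Ausgehend von der Beschleunigung a(t) = 24·t^2 - 12·t - 4, nehmen wir 2 Ableitungen. Durch Ableiten von der Beschleunigung erhalten wir den Ruck: j(t) = 48·t - 12. Durch Ableiten von dem Ruck erhalten wir den Snap: s(t) = 48. Aus der Gleichung für den Snap s(t) = 48, setzen wir t = 1 ein und erhalten s = 48.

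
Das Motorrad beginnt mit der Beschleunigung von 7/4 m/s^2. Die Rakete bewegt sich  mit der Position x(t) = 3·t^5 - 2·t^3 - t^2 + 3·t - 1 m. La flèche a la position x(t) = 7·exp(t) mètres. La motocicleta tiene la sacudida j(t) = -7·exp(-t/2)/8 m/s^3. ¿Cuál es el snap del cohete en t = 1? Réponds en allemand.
Um dies zu lösen, müssen wir 4 Ableitungen unserer Gleichung für die Position x(t) = 3·t^5 - 2·t^3 - t^2 + 3·t - 1 nehmen. Die Ableitung von der Position ergibt die Geschwindigkeit: v(t) = 15·t^4 - 6·t^2 - 2·t + 3. Die Ableitung von der Geschwindigkeit ergibt die Beschleunigung: a(t) = 60·t^3 - 12·t - 2. Die Ableitung von der Beschleunigung ergibt den Ruck: j(t) = 180·t^2 - 12. Mit d/dt von j(t) finden wir s(t) = 360·t. Aus der Gleichung für den Snap s(t) = 360·t, setzen wir t = 1 ein und erhalten s = 360.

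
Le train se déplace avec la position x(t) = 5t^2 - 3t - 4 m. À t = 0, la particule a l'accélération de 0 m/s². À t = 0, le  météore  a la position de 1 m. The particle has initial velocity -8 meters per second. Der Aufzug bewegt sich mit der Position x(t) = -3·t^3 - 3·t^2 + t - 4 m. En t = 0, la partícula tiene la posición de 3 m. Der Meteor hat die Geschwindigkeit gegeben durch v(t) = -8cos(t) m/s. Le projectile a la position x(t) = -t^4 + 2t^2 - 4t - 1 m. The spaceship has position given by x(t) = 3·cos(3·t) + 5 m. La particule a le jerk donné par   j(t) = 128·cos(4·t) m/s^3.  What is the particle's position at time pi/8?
We need to integrate our jerk equation j(t) = 128·cos(4·t) 3 times. Integrating jerk and using the initial condition a(0) = 0, we get a(t) = 32·sin(4·t). The integral of acceleration is velocity. Using v(0) = -8, we get v(t) = -8·cos(4·t). Taking ∫v(t)dt and applying x(0) = 3, we find x(t) = 3 - 2·sin(4·t). From the given position equation x(t) = 3 - 2·sin(4·t), we substitute t = pi/8 to get x = 1.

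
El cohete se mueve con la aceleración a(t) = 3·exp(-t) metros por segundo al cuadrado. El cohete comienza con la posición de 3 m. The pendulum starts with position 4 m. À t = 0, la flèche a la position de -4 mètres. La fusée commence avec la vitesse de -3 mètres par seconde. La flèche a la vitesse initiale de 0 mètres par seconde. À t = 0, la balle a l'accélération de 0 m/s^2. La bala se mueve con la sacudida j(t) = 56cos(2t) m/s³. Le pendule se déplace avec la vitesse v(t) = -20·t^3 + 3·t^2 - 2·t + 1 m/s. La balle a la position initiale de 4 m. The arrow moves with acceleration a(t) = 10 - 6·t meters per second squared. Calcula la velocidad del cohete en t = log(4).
Necesitamos integrar nuestra ecuación de la aceleración a(t) = 3·exp(-t) 1 vez. Integrando la aceleración y usando la condición inicial v(0) = -3, obtenemos v(t) = -3·exp(-t). De la ecuación de la velocidad v(t) = -3·exp(-t), sustituimos t = log(4) para obtener v = -3/4.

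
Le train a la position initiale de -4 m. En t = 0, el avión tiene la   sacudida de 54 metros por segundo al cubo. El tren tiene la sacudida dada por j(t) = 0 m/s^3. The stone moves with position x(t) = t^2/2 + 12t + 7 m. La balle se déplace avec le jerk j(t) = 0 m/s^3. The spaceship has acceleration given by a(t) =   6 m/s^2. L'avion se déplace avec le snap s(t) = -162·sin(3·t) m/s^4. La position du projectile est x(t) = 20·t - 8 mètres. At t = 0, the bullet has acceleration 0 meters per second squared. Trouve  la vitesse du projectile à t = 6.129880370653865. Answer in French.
En partant de la position x(t) = 20·t - 8, nous prenons 1 dérivée. En dérivant la position, nous obtenons la vitesse: v(t) = 20. De l'équation de la vitesse v(t) = 20, nous substituons t = 6.129880370653865 pour obtenir v = 20.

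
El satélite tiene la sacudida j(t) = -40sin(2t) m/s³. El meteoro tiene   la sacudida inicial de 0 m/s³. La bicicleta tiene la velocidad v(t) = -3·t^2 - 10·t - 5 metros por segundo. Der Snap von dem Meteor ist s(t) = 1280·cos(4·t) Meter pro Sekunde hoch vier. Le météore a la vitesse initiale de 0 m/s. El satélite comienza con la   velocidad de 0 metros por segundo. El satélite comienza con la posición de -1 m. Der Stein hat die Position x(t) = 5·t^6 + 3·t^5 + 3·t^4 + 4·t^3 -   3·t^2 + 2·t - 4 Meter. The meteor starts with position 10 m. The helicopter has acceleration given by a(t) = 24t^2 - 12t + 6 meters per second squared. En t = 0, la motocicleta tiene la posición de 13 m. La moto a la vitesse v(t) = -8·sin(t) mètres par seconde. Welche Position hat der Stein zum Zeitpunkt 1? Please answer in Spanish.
De la ecuación de la posición x(t) = 5·t^6 + 3·t^5 + 3·t^4 + 4·t^3 - 3·t^2 + 2·t - 4, sustituimos t = 1 para obtener x = 10.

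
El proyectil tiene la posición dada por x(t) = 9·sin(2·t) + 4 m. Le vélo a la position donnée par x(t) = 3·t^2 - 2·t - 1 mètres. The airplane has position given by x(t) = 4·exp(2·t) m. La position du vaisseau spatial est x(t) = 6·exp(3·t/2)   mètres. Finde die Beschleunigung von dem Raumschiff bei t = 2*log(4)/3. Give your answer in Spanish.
Para resolver esto, necesitamos tomar 2 derivadas de nuestra ecuación de la posición x(t) = 6·exp(3·t/2). Tomando d/dt de x(t), encontramos v(t) = 9·exp(3·t/2). Tomando d/dt de v(t), encontramos a(t) = 27·exp(3·t/2)/2. Tenemos la aceleración a(t) = 27·exp(3·t/2)/2. Sustituyendo t = 2*log(4)/3: a(2*log(4)/3) = 54.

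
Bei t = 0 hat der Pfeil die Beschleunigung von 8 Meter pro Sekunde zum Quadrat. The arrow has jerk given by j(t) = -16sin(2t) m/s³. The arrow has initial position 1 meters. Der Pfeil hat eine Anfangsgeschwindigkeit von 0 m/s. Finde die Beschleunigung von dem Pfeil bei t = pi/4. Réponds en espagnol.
Necesitamos integrar nuestra ecuación de la sacudida j(t) = -16·sin(2·t) 1 vez. La integral de la sacudida es la aceleración. Usando a(0) = 8, obtenemos a(t) = 8·cos(2·t). Tenemos la aceleración a(t) = 8·cos(2·t). Sustituyendo t = pi/4: a(pi/4) = 0.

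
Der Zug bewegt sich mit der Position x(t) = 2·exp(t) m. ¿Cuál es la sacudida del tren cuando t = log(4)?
Partiendo de la posición x(t) = 2·exp(t), tomamos 3 derivadas. Tomando d/dt de x(t), encontramos v(t) = 2·exp(t). La derivada de la velocidad da la aceleración: a(t) = 2·exp(t). Derivando la aceleración, obtenemos la sacudida: j(t) = 2·exp(t). De la ecuación de la sacudida j(t) = 2·exp(t), sustituimos t = log(4) para obtener j = 8.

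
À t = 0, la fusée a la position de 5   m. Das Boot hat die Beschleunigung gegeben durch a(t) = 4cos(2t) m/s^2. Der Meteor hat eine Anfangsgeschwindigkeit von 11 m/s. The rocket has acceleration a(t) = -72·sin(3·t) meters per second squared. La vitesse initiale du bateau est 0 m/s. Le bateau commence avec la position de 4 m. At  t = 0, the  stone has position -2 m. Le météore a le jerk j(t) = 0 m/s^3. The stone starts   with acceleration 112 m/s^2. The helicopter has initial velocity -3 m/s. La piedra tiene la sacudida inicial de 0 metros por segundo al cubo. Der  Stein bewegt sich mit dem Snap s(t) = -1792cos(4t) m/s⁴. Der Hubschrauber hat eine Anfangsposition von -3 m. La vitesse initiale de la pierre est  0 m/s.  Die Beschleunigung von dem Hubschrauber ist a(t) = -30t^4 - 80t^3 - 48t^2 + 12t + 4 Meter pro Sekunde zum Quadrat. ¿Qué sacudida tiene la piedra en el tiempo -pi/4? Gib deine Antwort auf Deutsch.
Ausgehend von dem Snap s(t) = -1792·cos(4·t), nehmen wir 1 Integral. Mit ∫s(t)dt und Anwendung von j(0) = 0, finden wir j(t) = -448·sin(4·t). Wir haben den Ruck j(t) = -448·sin(4·t). Durch Einsetzen von t = -pi/4: j(-pi/4) = 0.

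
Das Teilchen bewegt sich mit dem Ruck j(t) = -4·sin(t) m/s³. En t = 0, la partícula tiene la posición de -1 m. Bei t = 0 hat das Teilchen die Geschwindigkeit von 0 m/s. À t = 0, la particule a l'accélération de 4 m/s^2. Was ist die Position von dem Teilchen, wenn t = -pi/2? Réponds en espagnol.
Necesitamos integrar nuestra ecuación de la sacudida j(t) = -4·sin(t) 3 veces. Integrando la sacudida y usando la condición inicial a(0) = 4, obtenemos a(t) = 4·cos(t). Integrando la aceleración y usando la condición inicial v(0) = 0, obtenemos v(t) = 4·sin(t). La antiderivada de la velocidad es la posición. Usando x(0) = -1, obtenemos x(t) = 3 - 4·cos(t). De la ecuación de la posición x(t) = 3 - 4·cos(t), sustituimos t = -pi/2 para obtener x = 3.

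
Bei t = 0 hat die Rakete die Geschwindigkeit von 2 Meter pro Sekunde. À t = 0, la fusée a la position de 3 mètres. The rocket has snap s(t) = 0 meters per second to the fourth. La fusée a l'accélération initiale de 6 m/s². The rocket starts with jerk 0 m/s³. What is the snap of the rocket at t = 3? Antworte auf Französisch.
De l'équation du snap s(t) = 0, nous substituons t = 3 pour obtenir s = 0.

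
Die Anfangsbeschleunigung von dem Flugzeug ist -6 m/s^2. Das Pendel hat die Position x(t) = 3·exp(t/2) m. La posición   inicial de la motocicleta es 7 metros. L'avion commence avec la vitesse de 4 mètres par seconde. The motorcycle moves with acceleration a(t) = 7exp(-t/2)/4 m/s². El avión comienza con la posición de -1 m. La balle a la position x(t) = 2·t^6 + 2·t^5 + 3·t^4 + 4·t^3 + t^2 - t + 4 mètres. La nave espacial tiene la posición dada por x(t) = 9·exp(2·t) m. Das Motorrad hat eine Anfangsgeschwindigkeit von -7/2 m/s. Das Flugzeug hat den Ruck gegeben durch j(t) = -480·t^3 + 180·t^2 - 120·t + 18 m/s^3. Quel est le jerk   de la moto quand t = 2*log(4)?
Pour résoudre ceci, nous devons prendre 1 dérivée de notre équation de l'accélération a(t) = 7·exp(-t/2)/4. La dérivée de l'accélération donne le jerk: j(t) = -7·exp(-t/2)/8. De l'équation du jerk j(t) = -7·exp(-t/2)/8, nous substituons t = 2*log(4) pour obtenir j = -7/32.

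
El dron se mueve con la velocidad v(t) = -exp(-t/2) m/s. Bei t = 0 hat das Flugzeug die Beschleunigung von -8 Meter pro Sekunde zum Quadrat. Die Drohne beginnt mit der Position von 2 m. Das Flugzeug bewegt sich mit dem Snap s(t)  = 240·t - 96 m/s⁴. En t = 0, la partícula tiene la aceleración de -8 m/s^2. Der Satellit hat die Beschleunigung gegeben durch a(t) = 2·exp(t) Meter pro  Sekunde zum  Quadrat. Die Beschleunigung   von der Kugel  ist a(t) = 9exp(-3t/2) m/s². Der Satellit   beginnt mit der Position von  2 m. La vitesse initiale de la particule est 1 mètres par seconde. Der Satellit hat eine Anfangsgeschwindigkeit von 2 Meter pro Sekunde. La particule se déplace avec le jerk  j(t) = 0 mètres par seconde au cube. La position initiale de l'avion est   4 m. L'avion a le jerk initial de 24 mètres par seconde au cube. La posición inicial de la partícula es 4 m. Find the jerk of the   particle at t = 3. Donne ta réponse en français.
En utilisant j(t) = 0 et en substituant t = 3, nous trouvons j = 0.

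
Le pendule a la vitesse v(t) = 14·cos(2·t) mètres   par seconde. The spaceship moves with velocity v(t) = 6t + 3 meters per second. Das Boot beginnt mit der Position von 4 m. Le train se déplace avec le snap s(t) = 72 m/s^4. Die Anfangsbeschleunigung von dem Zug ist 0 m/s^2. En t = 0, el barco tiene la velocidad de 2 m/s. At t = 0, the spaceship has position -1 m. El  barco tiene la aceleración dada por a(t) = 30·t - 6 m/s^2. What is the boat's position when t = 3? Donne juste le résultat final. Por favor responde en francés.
À t = 3, x = 118.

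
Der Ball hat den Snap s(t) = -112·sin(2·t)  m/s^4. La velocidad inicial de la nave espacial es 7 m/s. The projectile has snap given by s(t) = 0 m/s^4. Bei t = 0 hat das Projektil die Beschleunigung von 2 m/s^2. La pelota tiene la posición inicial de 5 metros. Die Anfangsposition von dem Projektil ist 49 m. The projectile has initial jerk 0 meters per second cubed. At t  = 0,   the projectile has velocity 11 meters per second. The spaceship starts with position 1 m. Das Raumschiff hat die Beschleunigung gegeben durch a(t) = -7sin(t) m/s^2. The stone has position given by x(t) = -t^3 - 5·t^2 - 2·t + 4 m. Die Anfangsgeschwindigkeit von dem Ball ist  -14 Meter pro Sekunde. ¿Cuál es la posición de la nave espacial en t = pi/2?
Partiendo de la aceleración a(t) = -7·sin(t), tomamos 2 integrales. Tomando ∫a(t)dt y aplicando v(0) = 7, encontramos v(t) = 7·cos(t). La antiderivada de la velocidad es la posición. Usando x(0) = 1, obtenemos x(t) = 7·sin(t) + 1. De la ecuación de la posición x(t) = 7·sin(t) + 1, sustituimos t = pi/2 para obtener x = 8.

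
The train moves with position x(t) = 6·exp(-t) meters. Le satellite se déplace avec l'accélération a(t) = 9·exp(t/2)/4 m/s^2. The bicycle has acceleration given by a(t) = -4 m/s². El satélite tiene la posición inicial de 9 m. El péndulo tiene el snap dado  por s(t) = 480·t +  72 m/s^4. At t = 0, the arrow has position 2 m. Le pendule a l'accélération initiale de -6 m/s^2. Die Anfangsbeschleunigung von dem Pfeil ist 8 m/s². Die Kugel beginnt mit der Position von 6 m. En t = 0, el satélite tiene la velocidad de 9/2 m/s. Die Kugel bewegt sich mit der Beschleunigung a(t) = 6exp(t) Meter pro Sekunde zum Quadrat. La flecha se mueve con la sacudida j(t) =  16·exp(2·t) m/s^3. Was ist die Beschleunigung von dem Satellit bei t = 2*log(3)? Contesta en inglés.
We have acceleration a(t) = 9·exp(t/2)/4. Substituting t = 2*log(3): a(2*log(3)) = 27/4.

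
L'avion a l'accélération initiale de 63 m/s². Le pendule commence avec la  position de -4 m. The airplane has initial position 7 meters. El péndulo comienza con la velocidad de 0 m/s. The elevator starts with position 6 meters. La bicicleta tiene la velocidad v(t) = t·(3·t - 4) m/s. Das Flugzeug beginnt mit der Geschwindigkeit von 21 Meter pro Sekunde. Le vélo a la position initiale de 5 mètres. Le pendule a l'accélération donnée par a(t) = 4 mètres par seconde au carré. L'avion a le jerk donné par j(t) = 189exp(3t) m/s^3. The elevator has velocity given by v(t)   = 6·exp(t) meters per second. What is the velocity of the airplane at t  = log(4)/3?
To solve this, we need to take 2 antiderivatives of our jerk equation j(t) = 189·exp(3·t). The antiderivative of jerk, with a(0) = 63, gives acceleration: a(t) = 63·exp(3·t). The integral of acceleration is velocity. Using v(0) = 21, we get v(t) = 21·exp(3·t). We have velocity v(t) = 21·exp(3·t). Substituting t = log(4)/3: v(log(4)/3) = 84.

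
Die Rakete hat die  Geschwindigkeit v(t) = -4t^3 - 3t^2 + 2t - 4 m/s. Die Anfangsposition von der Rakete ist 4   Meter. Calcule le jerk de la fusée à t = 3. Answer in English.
We must differentiate our velocity equation v(t) = -4·t^3 - 3·t^2 + 2·t - 4 2 times. Taking d/dt of v(t), we find a(t) = -12·t^2 - 6·t + 2. Taking d/dt of a(t), we find j(t) = -24·t - 6. From the given jerk equation j(t) = -24·t - 6, we substitute t = 3 to get j = -78.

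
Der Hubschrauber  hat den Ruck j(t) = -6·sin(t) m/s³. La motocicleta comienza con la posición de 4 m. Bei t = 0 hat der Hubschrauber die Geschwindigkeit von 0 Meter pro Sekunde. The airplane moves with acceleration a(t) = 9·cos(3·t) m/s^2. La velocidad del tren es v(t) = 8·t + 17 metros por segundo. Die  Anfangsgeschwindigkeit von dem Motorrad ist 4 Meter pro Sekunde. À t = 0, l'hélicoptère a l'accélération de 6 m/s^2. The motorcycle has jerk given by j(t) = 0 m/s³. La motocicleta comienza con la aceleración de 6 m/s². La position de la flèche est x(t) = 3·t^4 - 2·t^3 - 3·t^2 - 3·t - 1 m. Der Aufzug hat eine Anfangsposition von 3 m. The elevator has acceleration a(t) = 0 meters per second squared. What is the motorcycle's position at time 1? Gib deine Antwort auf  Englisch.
We must find the antiderivative of our jerk equation j(t) = 0 3 times. The integral of jerk is acceleration. Using a(0) = 6, we get a(t) = 6. The integral of acceleration is velocity. Using v(0) = 4, we get v(t) = 6·t + 4. Finding the integral of v(t) and using x(0) = 4: x(t) = 3·t^2 + 4·t + 4. From the given position equation x(t) = 3·t^2 + 4·t + 4, we substitute t = 1 to get x = 11.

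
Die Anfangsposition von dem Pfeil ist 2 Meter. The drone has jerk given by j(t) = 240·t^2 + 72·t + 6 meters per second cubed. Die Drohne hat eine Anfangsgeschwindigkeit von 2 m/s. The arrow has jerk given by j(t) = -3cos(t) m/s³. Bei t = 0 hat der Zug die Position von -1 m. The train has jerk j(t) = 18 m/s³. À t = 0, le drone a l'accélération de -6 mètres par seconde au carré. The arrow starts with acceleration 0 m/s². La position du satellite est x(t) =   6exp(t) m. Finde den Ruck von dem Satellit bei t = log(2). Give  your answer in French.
Nous devons dériver notre équation de la position x(t) = 6·exp(t) 3 fois. En prenant d/dt de x(t), nous trouvons v(t) = 6·exp(t). La dérivée de la vitesse donne l'accélération: a(t) = 6·exp(t). En prenant d/dt de a(t), nous trouvons j(t) = 6·exp(t). De l'équation du jerk j(t) = 6·exp(t), nous substituons t = log(2) pour obtenir j = 12.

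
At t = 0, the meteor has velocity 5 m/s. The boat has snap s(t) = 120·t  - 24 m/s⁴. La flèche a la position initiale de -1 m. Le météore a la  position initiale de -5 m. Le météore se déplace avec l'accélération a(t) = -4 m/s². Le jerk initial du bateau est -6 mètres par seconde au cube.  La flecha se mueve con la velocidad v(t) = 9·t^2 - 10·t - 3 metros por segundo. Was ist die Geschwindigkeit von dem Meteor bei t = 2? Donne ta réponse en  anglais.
To solve this, we need to take 1 antiderivative of our acceleration equation a(t) = -4. The antiderivative of acceleration is velocity. Using v(0) = 5, we get v(t) = 5 - 4·t. We have velocity v(t) = 5 - 4·t. Substituting t = 2: v(2) = -3.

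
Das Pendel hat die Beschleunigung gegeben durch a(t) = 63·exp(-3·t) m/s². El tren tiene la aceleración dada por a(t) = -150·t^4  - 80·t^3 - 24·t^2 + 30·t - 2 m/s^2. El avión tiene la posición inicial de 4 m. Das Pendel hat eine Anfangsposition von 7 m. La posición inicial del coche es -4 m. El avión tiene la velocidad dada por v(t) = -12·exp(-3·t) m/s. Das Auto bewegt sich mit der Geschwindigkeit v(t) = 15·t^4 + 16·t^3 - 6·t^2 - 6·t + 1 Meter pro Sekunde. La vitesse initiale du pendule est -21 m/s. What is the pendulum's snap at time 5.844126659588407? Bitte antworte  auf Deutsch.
Ausgehend von der Beschleunigung a(t) = 63·exp(-3·t), nehmen wir 2 Ableitungen. Die Ableitung von der Beschleunigung ergibt den Ruck: j(t) = -189·exp(-3·t). Die Ableitung von dem Ruck ergibt den Snap: s(t) = 567·exp(-3·t). Wir haben den Snap s(t) = 567·exp(-3·t). Durch Einsetzen von t = 5.844126659588407: s(5.844126659588407) = 0.0000137837433953255.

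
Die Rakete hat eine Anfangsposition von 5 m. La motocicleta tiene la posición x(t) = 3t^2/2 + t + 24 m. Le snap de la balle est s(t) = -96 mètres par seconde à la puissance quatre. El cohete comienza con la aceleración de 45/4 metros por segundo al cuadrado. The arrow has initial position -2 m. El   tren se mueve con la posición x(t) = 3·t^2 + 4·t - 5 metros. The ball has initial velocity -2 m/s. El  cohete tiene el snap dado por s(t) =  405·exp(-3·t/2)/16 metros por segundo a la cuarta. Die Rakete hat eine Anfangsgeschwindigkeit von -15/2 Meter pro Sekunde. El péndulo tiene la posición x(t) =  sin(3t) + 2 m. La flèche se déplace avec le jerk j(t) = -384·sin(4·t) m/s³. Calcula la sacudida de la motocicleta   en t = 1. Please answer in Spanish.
Para resolver esto, necesitamos tomar 3 derivadas de nuestra ecuación de la posición x(t) = 3·t^2/2 + t + 24. Tomando d/dt de x(t), encontramos v(t) = 3·t + 1. Derivando la velocidad, obtenemos la aceleración: a(t) = 3. Derivando la aceleración, obtenemos la sacudida: j(t) = 0. De la ecuación de la sacudida j(t) = 0, sustituimos t = 1 para obtener j = 0.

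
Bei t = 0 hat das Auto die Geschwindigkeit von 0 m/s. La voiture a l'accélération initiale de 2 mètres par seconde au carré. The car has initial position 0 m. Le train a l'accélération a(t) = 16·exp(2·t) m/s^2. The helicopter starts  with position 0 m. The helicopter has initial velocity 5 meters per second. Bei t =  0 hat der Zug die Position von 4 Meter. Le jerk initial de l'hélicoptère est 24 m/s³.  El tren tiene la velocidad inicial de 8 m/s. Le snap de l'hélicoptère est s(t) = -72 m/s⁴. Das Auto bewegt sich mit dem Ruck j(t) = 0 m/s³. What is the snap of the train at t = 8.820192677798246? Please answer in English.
We must differentiate our acceleration equation a(t) = 16·exp(2·t) 2 times. Taking d/dt of a(t), we find j(t) = 32·exp(2·t). The derivative of jerk gives snap: s(t) = 64·exp(2·t). From the given snap equation s(t) = 64·exp(2·t), we substitute t = 8.820192677798246 to get s = 2932931990.42686.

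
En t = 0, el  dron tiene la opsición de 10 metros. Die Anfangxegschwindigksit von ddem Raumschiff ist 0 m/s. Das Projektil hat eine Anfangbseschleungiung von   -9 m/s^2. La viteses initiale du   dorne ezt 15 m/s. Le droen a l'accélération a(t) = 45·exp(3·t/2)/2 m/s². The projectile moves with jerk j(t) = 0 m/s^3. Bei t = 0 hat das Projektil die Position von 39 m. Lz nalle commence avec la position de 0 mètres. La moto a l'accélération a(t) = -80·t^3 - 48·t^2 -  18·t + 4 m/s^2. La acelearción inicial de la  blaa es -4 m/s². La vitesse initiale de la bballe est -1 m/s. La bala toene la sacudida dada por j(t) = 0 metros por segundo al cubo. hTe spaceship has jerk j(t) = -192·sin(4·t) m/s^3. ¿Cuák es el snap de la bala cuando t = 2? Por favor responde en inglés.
To solve this, we need to take 1 derivative of our jerk equation j(t) = 0. The derivative of jerk gives snap: s(t) = 0. Using s(t) = 0 and substituting t = 2, we find s = 0.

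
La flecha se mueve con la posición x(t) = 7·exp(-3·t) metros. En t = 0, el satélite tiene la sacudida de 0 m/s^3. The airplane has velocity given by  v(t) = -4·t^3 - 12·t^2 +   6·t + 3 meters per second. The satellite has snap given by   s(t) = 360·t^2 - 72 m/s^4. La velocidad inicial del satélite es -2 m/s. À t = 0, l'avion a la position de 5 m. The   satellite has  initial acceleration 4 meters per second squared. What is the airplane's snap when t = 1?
Starting from velocity v(t) = -4·t^3 - 12·t^2 + 6·t + 3, we take 3 derivatives. The derivative of velocity gives acceleration: a(t) = -12·t^2 - 24·t + 6. Differentiating acceleration, we get jerk: j(t) = -24·t - 24. Differentiating jerk, we get snap: s(t) = -24. Using s(t) = -24 and substituting t = 1, we find s = -24.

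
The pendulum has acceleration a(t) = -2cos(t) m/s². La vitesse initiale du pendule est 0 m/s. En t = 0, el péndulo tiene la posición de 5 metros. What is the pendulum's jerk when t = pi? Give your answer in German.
Um dies zu lösen, müssen wir 1 Ableitung unserer Gleichung für die Beschleunigung a(t) = -2·cos(t) nehmen. Mit d/dt von a(t) finden wir j(t) = 2·sin(t). Wir haben den Ruck j(t) = 2·sin(t). Durch Einsetzen von t = pi: j(pi) = 0.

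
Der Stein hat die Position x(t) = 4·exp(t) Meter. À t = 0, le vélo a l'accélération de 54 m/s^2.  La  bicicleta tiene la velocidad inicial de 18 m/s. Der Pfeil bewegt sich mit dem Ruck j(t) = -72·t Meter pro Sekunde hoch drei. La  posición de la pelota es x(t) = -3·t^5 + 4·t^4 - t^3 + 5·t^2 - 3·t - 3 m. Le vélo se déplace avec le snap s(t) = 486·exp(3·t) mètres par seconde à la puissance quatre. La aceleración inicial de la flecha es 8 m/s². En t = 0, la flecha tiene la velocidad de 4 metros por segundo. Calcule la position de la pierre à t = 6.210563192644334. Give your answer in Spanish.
De la ecuación de la posición x(t) = 4·exp(t), sustituimos t = 6.210563192644334 para obtener x = 1991.92652766940.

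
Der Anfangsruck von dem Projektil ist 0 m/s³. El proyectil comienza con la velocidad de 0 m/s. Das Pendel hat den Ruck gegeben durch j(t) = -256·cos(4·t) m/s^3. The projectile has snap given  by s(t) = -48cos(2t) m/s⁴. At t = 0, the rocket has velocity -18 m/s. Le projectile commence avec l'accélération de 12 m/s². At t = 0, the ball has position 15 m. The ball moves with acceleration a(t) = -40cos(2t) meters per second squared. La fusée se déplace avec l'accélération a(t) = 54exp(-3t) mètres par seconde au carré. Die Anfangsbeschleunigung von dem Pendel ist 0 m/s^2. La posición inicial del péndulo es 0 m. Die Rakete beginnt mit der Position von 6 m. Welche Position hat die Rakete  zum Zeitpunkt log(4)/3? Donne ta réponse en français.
Pour résoudre ceci, nous devons prendre 2 intégrales de notre équation de l'accélération a(t) = 54·exp(-3·t). En prenant ∫a(t)dt et en appliquant v(0) = -18, nous trouvons v(t) = -18·exp(-3·t). En intégrant la vitesse et en utilisant la condition initiale x(0) = 6, nous obtenons x(t) = 6·exp(-3·t). De l'équation de la position x(t) = 6·exp(-3·t), nous substituons t = log(4)/3 pour obtenir x = 3/2.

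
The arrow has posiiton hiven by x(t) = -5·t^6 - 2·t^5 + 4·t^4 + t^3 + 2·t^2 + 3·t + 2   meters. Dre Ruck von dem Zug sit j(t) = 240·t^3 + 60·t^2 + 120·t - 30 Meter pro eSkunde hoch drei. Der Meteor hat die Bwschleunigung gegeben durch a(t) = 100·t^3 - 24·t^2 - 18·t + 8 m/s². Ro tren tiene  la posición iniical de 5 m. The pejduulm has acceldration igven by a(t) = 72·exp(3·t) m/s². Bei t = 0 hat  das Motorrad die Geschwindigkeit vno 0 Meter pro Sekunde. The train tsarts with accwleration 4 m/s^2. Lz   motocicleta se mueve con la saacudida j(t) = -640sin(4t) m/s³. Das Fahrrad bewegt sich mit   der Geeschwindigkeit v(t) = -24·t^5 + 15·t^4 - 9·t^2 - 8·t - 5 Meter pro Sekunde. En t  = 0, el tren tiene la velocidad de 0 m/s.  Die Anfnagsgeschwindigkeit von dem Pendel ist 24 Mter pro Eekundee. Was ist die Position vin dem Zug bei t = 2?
Wir müssen unsere Gleichung für den Ruck j(t) = 240·t^3 + 60·t^2 + 120·t - 30 3-mal integrieren. Die Stammfunktion von dem Ruck ist die Beschleunigung. Mit a(0) = 4 erhalten wir a(t) = 60·t^4 + 20·t^3 + 60·t^2 - 30·t + 4. Die Stammfunktion von der Beschleunigung, mit v(0) = 0, ergibt die Geschwindigkeit: v(t) = t·(12·t^4 + 5·t^3 + 20·t^2 - 15·t + 4). Die Stammfunktion von der Geschwindigkeit, mit x(0) = 5, ergibt die Position: x(t) = 2·t^6 + t^5 + 5·t^4 - 5·t^3 + 2·t^2 + 5. Mit x(t) = 2·t^6 + t^5 + 5·t^4 - 5·t^3 + 2·t^2 + 5 und Einsetzen von t = 2, finden wir x = 213.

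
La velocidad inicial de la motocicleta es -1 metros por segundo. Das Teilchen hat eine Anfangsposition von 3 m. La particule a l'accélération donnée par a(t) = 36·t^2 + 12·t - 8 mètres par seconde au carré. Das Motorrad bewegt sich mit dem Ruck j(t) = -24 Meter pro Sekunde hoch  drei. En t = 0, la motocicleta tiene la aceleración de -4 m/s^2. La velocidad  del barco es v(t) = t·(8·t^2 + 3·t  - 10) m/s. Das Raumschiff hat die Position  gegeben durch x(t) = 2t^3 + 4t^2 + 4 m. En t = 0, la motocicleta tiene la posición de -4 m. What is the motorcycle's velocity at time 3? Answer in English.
To find the answer, we compute 2 integrals of j(t) = -24. Finding the integral of j(t) and using a(0) = -4: a(t) = -24·t - 4. Finding the integral of a(t) and using v(0) = -1: v(t) = -12·t^2 - 4·t - 1. Using v(t) = -12·t^2 - 4·t - 1 and substituting t = 3, we find v = -121.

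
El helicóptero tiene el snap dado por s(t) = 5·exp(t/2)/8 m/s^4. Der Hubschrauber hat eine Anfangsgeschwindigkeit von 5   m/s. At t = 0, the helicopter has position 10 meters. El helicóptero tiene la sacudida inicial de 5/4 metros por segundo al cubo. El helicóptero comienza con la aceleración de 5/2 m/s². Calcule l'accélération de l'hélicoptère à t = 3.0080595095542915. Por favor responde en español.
Para resolver esto, necesitamos tomar 2 integrales de nuestra ecuación del snap s(t) = 5·exp(t/2)/8. Tomando ∫s(t)dt y aplicando j(0) = 5/4, encontramos j(t) = 5·exp(t/2)/4. Tomando ∫j(t)dt y aplicando a(0) = 5/2, encontramos a(t) = 5·exp(t/2)/2. Tenemos la aceleración a(t) = 5·exp(t/2)/2. Sustituyendo t = 3.0080595095542915: a(3.0080595095542915) = 11.2494640402770.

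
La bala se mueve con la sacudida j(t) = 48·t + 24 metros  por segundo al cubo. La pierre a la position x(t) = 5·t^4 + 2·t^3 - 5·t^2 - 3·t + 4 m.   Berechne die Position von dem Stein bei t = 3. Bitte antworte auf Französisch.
Nous avons la position x(t) = 5·t^4 + 2·t^3 - 5·t^2 - 3·t + 4. En substituant t = 3: x(3) = 409.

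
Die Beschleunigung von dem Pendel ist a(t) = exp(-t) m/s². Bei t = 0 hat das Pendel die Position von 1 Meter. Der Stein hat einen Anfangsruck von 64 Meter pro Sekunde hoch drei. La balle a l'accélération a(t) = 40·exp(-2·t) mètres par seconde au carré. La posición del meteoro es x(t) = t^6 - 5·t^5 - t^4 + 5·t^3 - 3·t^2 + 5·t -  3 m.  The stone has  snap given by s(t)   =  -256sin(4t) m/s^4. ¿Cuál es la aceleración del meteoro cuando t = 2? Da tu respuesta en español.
Para resolver esto, necesitamos tomar 2 derivadas de nuestra ecuación de la posición x(t) = t^6 - 5·t^5 - t^4 + 5·t^3 - 3·t^2 + 5·t - 3. La derivada de la posición da la velocidad: v(t) = 6·t^5 - 25·t^4 - 4·t^3 + 15·t^2 - 6·t + 5. La derivada de la velocidad da la aceleración: a(t) = 30·t^4 - 100·t^3 - 12·t^2 + 30·t - 6. De la ecuación de la aceleración a(t) = 30·t^4 - 100·t^3 - 12·t^2 + 30·t - 6, sustituimos t = 2 para obtener a = -314.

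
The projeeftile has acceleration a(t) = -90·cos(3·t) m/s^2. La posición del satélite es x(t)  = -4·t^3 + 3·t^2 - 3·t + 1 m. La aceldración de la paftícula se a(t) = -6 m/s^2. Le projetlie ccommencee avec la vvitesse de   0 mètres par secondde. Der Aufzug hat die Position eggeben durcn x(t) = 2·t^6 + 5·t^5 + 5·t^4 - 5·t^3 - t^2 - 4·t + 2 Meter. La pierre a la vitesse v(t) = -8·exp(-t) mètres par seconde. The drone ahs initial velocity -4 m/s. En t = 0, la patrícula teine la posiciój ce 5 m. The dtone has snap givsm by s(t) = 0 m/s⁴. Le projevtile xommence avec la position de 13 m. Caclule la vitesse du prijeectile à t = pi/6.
Nous devons trouver la primitive de notre équation de l'accélération a(t) = -90·cos(3·t) 1 fois. En prenant ∫a(t)dt et en appliquant v(0) = 0, nous trouvons v(t) = -30·sin(3·t). Nous avons la vitesse v(t) = -30·sin(3·t). En substituant t = pi/6: v(pi/6) = -30.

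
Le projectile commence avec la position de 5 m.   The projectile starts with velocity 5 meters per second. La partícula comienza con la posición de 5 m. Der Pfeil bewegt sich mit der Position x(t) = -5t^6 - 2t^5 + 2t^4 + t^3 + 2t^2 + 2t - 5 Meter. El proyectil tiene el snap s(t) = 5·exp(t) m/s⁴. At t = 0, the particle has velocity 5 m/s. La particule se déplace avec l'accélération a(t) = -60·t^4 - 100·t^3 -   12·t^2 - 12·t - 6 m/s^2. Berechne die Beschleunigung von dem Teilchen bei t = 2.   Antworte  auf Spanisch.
Usando a(t) = -60·t^4 - 100·t^3 - 12·t^2 - 12·t - 6 y sustituyendo t = 2, encontramos a = -1838.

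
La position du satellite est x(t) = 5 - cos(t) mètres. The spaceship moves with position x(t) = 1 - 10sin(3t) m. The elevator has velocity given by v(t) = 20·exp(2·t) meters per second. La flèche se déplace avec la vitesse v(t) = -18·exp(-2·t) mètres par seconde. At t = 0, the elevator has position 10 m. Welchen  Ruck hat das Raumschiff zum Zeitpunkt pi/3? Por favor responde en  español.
Partiendo de la posición x(t) = 1 - 10·sin(3·t), tomamos 3 derivadas. La derivada de la posición da la velocidad: v(t) = -30·cos(3·t). Tomando d/dt de v(t), encontramos a(t) = 90·sin(3·t). La derivada de la aceleración da la sacudida: j(t) = 270·cos(3·t). Usando j(t) = 270·cos(3·t) y sustituyendo t = pi/3, encontramos j = -270.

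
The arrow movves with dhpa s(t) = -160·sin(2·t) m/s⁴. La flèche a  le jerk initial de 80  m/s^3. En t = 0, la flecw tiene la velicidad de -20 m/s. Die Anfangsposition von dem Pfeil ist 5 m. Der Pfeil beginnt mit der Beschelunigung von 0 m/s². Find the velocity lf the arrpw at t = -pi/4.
To find the answer, we compute 3 antiderivatives of s(t) = -160·sin(2·t). The integral of snap, with j(0) = 80, gives jerk: j(t) = 80·cos(2·t). Integrating jerk and using the initial condition a(0) = 0, we get a(t) = 40·sin(2·t). Taking ∫a(t)dt and applying v(0) = -20, we find v(t) = -20·cos(2·t). We have velocity v(t) = -20·cos(2·t). Substituting t = -pi/4: v(-pi/4) = 0.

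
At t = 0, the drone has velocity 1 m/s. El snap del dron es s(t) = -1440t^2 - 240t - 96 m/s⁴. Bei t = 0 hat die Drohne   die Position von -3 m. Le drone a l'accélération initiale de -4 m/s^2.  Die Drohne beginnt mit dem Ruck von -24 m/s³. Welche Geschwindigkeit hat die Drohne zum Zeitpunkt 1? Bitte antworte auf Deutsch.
Um dies zu lösen, müssen wir 3 Stammfunktionen unserer Gleichung für den Snap s(t) = -1440·t^2 - 240·t - 96 finden. Mit ∫s(t)dt und Anwendung von j(0) = -24, finden wir j(t) = -480·t^3 - 120·t^2 - 96·t - 24. Durch Integration von dem Ruck und Verwendung der Anfangsbedingung a(0) = -4, erhalten wir a(t) = -120·t^4 - 40·t^3 - 48·t^2 - 24·t - 4. Mit ∫a(t)dt und Anwendung von v(0) = 1, finden wir v(t) = -24·t^5 - 10·t^4 - 16·t^3 - 12·t^2 - 4·t + 1. Mit v(t) = -24·t^5 - 10·t^4 - 16·t^3 - 12·t^2 - 4·t + 1 und Einsetzen von t = 1, finden wir v = -65.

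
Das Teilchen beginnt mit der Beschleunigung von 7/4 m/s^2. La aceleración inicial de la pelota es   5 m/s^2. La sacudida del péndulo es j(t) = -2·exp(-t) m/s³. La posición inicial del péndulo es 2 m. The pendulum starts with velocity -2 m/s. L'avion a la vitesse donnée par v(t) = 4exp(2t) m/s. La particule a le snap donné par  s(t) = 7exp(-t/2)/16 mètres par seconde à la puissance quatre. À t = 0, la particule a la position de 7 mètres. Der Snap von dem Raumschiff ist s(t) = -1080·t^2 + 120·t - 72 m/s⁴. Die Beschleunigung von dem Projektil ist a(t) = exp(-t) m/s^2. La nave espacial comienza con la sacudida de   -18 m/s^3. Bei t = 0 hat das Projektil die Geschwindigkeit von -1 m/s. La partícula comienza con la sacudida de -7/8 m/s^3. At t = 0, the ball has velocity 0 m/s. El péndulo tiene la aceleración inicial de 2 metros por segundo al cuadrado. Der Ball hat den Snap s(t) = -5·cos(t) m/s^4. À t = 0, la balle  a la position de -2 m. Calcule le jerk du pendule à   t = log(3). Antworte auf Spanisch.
De la ecuación de la sacudida j(t) = -2·exp(-t), sustituimos t = log(3) para obtener j = -2/3.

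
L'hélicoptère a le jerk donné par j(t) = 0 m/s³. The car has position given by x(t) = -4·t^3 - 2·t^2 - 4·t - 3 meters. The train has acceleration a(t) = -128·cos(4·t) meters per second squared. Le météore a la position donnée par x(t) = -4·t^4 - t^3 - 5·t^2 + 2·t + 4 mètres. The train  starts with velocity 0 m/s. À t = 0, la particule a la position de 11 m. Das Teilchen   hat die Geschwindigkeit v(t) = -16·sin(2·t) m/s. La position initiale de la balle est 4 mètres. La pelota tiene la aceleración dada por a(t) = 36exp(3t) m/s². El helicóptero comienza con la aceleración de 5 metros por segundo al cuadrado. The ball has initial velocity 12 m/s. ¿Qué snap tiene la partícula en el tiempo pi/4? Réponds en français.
Pour résoudre ceci, nous devons prendre 3 dérivées de notre équation de la vitesse v(t) = -16·sin(2·t). En dérivant la vitesse, nous obtenons l'accélération: a(t) = -32·cos(2·t). La dérivée de l'accélération donne le jerk: j(t) = 64·sin(2·t). En dérivant le jerk, nous obtenons le snap: s(t) = 128·cos(2·t). Nous avons le snap s(t) = 128·cos(2·t). En substituant t = pi/4: s(pi/4) = 0.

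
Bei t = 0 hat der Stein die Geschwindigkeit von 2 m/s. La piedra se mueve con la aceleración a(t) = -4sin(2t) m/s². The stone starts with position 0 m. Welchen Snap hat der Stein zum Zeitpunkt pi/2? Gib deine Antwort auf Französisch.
En partant de l'accélération a(t) = -4·sin(2·t), nous prenons 2 dérivées. La dérivée de l'accélération donne le jerk: j(t) = -8·cos(2·t). En prenant d/dt de j(t), nous trouvons s(t) = 16·sin(2·t). En utilisant s(t) = 16·sin(2·t) et en substituant t = pi/2, nous trouvons s = 0.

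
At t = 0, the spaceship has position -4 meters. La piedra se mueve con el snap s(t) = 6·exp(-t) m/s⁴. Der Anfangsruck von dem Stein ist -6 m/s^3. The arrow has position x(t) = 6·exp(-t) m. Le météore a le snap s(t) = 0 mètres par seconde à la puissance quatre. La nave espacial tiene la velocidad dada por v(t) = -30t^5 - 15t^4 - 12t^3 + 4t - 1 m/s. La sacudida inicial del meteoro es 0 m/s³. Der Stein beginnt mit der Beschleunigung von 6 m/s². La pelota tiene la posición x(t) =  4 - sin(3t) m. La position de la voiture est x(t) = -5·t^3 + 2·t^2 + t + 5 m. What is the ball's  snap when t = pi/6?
To solve this, we need to take 4 derivatives of our position equation x(t) = 4 - sin(3·t). Taking d/dt of x(t), we find v(t) = -3·cos(3·t). The derivative of velocity gives acceleration: a(t) = 9·sin(3·t). The derivative of acceleration gives jerk: j(t) = 27·cos(3·t). Differentiating jerk, we get snap: s(t) = -81·sin(3·t). Using s(t) = -81·sin(3·t) and substituting t = pi/6, we find s = -81.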